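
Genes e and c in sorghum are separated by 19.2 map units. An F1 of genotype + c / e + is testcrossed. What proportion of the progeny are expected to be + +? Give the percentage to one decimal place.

9.6%

A map distance of 19.2 map units corresponds to a recombination frequency of 0.192.
The F1 is + c / e +, so + + is a recombinant gamete class with expected frequency r/2 = 0.192/2 = 0.0960.
That is 0.0960 = 9.6% of the progeny.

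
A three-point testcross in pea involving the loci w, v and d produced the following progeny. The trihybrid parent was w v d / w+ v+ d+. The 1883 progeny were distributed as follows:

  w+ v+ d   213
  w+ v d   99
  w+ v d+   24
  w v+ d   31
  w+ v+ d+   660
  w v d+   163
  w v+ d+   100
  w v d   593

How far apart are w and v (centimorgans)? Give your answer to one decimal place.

The two rarest classes, w v+ d and w+ v d+, are the double crossovers. Comparing them with the parentals, only the v allele has switched, so v is the middle locus and the order is d – v – w.
Crossovers in the v–w interval produce the single-crossover classes w+ v d and w v+ d+ (99 + 100 = 199) plus the double crossovers (55).
RF(v–w) = (199 + 55) / 1883 = 254/1883 = 0.1349 → 13.5 centimorgans.

13.5 centimorgans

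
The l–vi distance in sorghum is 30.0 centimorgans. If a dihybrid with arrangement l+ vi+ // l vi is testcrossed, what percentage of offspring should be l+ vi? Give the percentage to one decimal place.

15.0%

A map distance of 30.0 centimorgans corresponds to a recombination frequency of 0.300.
The F1 is l+ vi+ / l vi, so l+ vi is a recombinant gamete class with expected frequency r/2 = 0.300/2 = 0.1500.
That is 0.1500 = 15.0% of the progeny.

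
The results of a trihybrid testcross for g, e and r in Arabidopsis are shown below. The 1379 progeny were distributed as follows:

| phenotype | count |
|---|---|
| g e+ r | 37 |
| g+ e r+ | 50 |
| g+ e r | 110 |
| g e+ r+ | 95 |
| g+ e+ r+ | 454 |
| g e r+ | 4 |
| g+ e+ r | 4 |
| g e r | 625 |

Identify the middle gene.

The two most frequent reciprocal classes, g+ e+ r+ and g e r, are the parental types, so the F1 was g+ e+ r+ / g e r.
The two rarest classes, g+ e+ r and g e r+, are the double crossovers. Comparing them with the parentals, only the r allele has switched, so r is the middle locus and the order is g – r – e.

r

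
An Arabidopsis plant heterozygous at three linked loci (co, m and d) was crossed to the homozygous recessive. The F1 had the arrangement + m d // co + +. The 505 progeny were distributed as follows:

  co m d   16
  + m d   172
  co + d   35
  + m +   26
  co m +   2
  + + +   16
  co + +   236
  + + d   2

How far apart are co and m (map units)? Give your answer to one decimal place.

The two rarest classes, + + d and co m +, are the double crossovers. Comparing them with the parentals, only the m allele has switched, so m is the middle locus and the order is co – m – d.
Crossovers in the co–m interval produce the single-crossover classes co m d and + + + (16 + 16 = 32) plus the double crossovers (4).
RF(co–m) = (32 + 4) / 505 = 36/505 = 0.0713 → 7.1 map units.

7.1 map units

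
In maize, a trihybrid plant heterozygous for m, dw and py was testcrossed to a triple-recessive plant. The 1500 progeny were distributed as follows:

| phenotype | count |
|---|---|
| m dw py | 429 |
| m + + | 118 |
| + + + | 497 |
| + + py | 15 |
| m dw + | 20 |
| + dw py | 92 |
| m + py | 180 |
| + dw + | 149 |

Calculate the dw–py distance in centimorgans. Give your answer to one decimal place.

24.3 centimorgans

The two most frequent reciprocal classes, m dw py and + + +, are the parental types, so the F1 was m dw py / + + +.
The two rarest classes, m dw + and + + py, are the double crossovers. Comparing them with the parentals, only the py allele has switched, so py is the middle locus and the order is dw – py – m.
Crossovers in the dw–py interval produce the single-crossover classes m + py and + dw + (180 + 149 = 329) plus the double crossovers (35).
RF(dw–py) = (329 + 35) / 1500 = 364/1500 = 0.2427 → 24.3 centimorgans.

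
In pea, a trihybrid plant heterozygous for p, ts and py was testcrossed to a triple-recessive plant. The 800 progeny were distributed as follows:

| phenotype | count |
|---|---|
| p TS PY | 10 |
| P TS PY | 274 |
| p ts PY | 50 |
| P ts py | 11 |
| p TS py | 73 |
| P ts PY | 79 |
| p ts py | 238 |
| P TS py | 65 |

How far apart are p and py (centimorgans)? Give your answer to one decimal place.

17.0 centimorgans

The two most frequent reciprocal classes, p ts py and P TS PY, are the parental types, so the F1 was p ts py / P TS PY.
The two rarest classes, P ts py and p TS PY, are the double crossovers. Comparing them with the parentals, only the p allele has switched, so p is the middle locus and the order is ts – p – py.
Crossovers in the p–py interval produce the single-crossover classes p ts PY and P TS py (50 + 65 = 115) plus the double crossovers (21).
RF(p–py) = (115 + 21) / 800 = 136/800 = 0.1700 → 17.0 centimorgans.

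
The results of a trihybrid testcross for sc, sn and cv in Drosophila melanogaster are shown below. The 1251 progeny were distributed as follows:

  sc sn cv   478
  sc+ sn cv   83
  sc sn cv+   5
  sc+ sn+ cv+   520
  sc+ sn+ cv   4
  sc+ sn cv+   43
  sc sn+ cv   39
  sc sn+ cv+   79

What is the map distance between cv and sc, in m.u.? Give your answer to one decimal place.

13.7 m.u.

The two most frequent reciprocal classes, sc+ sn+ cv+ and sc sn cv, are the parental types, so the F1 was sc+ sn+ cv+ / sc sn cv.
The two rarest classes, sc+ sn+ cv and sc sn cv+, are the double crossovers. Comparing them with the parentals, only the cv allele has switched, so cv is the middle locus and the order is sn – cv – sc.
Crossovers in the cv–sc interval produce the single-crossover classes sc sn+ cv+ and sc+ sn cv (79 + 83 = 162) plus the double crossovers (9).
RF(cv–sc) = (162 + 9) / 1251 = 171/1251 = 0.1367 → 13.7 m.u.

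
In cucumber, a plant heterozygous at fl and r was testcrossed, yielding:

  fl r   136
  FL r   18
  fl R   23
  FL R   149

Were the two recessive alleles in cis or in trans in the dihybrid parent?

cis

The two most frequent classes are FL R (149) and fl r (136); these are the parental (non-recombinant) types.
So the F1 carried FL R on one chromosome and fl r on the other — the recessive alleles are on the same chromosome (cis / coupling).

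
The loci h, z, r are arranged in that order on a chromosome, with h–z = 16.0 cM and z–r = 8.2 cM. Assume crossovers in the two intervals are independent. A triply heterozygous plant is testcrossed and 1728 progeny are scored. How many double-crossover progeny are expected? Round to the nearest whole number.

23

Map distances give recombination frequencies of 0.160 and 0.082 for the two intervals.
With no interference, expected double-crossover frequency = 0.160 × 0.082 = 0.01312.
Expected number = 0.01312 × 1728 = 22.67 ≈ 23.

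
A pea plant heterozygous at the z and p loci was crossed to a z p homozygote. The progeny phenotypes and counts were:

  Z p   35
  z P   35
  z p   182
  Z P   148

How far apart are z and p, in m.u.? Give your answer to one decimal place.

17.5 m.u.

The two most frequent classes, Z P (148) and z p (182), are the parental types, so the F1 was Z P / z p.
The recombinant classes are Z p and z P: 35 + 35 = 70.
Recombination frequency = 70/400 = 0.1750 ≈ 17.5%, i.e. 17.5 m.u.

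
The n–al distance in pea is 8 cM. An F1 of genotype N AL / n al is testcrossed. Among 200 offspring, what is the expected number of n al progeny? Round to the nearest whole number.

A map distance of 8 cM corresponds to a recombination frequency of 0.080.
The F1 is N AL / n al, so n al is a parental gamete class with expected frequency (1 − r)/2 = 0.920/2 = 0.4600.
Expected number = 0.4600 × 200 = 92.00 ≈ 92.

92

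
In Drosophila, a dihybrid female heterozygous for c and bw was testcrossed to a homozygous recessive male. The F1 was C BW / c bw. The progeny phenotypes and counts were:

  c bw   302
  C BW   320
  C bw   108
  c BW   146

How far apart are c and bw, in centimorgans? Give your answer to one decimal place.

29.0 centimorgans

The recombinant classes are C bw and c BW: 108 + 146 = 254.
Recombination frequency = 254/876 = 0.2900 ≈ 29.0%, i.e. 29.0 centimorgans.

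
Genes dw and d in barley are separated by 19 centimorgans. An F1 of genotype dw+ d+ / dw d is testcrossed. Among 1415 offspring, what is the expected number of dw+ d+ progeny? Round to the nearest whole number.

A map distance of 19 centimorgans corresponds to a recombination frequency of 0.190.
The F1 is dw+ d+ / dw d, so dw+ d+ is a parental gamete class with expected frequency (1 − r)/2 = 0.810/2 = 0.4050.
Expected number = 0.4050 × 1415 = 573.08 ≈ 573.

573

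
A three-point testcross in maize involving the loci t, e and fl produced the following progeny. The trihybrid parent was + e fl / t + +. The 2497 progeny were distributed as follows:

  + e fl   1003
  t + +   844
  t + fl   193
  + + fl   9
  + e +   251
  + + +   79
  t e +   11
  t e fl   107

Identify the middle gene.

e

The two rarest classes, + + fl and t e +, are the double crossovers. Comparing them with the parentals, only the e allele has switched, so e is the middle locus and the order is fl – e – t.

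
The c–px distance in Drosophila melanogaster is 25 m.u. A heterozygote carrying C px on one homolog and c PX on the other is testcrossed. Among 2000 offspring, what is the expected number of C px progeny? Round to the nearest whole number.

750

A map distance of 25 m.u. corresponds to a recombination frequency of 0.250.
The F1 is C px / c PX, so C px is a parental gamete class with expected frequency (1 − r)/2 = 0.750/2 = 0.3750.
Expected number = 0.3750 × 2000 = 750.00 ≈ 750.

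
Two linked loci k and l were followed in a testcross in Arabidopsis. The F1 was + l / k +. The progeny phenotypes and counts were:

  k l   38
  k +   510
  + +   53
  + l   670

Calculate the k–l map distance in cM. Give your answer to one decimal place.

The recombinant classes are + + and k l: 53 + 38 = 91.
Recombination frequency = 91/1271 = 0.0716 ≈ 7.2%, i.e. 7.2 cM.

7.2 cM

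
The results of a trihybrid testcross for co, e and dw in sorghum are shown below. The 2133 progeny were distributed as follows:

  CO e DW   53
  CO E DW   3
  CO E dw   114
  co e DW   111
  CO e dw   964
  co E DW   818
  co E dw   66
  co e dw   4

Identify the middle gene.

The two most frequent reciprocal classes, co E DW and CO e dw, are the parental types, so the F1 was co E DW / CO e dw.
The two rarest classes, CO E DW and co e dw, are the double crossovers. Comparing them with the parentals, only the co allele has switched, so co is the middle locus and the order is dw – co – e.

co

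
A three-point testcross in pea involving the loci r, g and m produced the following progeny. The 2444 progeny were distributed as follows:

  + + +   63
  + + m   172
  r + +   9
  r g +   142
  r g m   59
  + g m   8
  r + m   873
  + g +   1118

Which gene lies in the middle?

The two most frequent reciprocal classes, r + m and + g +, are the parental types, so the F1 was r + m / + g +.
The two rarest classes, r + + and + g m, are the double crossovers. Comparing them with the parentals, only the m allele has switched, so m is the middle locus and the order is r – m – g.

m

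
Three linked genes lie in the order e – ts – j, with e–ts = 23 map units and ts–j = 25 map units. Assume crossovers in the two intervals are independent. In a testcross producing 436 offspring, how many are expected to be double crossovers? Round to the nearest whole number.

25

Map distances give recombination frequencies of 0.230 and 0.250 for the two intervals.
With no interference, expected double-crossover frequency = 0.230 × 0.250 = 0.05750.
Expected number = 0.05750 × 436 = 25.07 ≈ 25.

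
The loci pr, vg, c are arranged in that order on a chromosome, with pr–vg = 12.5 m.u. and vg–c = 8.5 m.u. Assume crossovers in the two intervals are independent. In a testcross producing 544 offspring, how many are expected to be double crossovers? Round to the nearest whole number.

Map distances give recombination frequencies of 0.125 and 0.085 for the two intervals.
With no interference, expected double-crossover frequency = 0.125 × 0.085 = 0.01063.
Expected number = 0.01063 × 544 = 5.78 ≈ 6.

6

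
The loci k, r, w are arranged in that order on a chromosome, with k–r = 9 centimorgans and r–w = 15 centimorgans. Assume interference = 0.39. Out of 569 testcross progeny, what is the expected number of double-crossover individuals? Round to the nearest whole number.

5

Map distances give recombination frequencies of 0.090 and 0.150 for the two intervals.
With interference 0.39 (so coincidence = 0.61), expected double-crossover frequency = 0.090 × 0.150 × 0.61 = 0.00823.
Expected number = 0.00823 × 569 = 4.69 ≈ 5.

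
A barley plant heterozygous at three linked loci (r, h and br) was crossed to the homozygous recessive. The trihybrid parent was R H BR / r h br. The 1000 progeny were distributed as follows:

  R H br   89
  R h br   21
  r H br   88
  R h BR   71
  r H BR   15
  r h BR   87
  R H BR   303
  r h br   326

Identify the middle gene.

The two rarest classes, r H BR and R h br, are the double crossovers. Comparing them with the parentals, only the r allele has switched, so r is the middle locus and the order is br – r – h.

r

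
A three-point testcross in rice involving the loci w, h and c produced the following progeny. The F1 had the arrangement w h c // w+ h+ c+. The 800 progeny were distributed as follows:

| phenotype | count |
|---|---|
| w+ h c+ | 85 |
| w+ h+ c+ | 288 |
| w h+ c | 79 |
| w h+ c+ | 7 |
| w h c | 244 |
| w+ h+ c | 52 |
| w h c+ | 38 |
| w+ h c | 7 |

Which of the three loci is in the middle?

w

The two rarest classes, w+ h c and w h+ c+, are the double crossovers. Comparing them with the parentals, only the w allele has switched, so w is the middle locus and the order is c – w – h.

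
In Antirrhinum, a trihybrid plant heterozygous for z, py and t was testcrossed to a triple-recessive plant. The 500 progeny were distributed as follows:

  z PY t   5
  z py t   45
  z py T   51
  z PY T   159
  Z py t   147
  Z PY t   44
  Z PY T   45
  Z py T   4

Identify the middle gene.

t

The two most frequent reciprocal classes, z PY T and Z py t, are the parental types, so the F1 was z PY T / Z py t.
The two rarest classes, z PY t and Z py T, are the double crossovers. Comparing them with the parentals, only the t allele has switched, so t is the middle locus and the order is py – t – z.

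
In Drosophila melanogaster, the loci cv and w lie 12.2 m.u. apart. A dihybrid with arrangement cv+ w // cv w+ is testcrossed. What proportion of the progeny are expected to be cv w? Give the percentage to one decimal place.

A map distance of 12.2 m.u. corresponds to a recombination frequency of 0.122.
The F1 is cv+ w / cv w+, so cv w is a recombinant gamete class with expected frequency r/2 = 0.122/2 = 0.0610.
That is 0.0610 = 6.1% of the progeny.

6.1%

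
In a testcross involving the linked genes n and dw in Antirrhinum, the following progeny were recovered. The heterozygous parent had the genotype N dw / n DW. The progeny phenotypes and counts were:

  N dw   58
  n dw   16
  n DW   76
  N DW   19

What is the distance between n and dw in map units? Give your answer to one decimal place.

20.7 map units

The recombinant classes are N DW and n dw: 19 + 16 = 35.
Recombination frequency = 35/169 = 0.2071 ≈ 20.7%, i.e. 20.7 map units.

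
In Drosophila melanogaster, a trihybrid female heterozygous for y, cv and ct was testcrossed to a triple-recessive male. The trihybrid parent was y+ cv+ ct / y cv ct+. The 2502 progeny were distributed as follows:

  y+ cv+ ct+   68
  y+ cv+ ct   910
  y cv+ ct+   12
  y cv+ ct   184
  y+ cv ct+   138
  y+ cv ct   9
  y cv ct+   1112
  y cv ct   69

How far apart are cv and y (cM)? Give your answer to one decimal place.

The two rarest classes, y+ cv ct and y cv+ ct+, are the double crossovers. Comparing them with the parentals, only the cv allele has switched, so cv is the middle locus and the order is y – cv – ct.
Crossovers in the y–cv interval produce the single-crossover classes y cv+ ct and y+ cv ct+ (184 + 138 = 322) plus the double crossovers (21).
RF(y–cv) = (322 + 21) / 2502 = 343/2502 = 0.1371 → 13.7 cM.

13.7 cM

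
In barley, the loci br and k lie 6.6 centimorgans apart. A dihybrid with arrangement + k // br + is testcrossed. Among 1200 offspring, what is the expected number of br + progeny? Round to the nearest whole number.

A map distance of 6.6 centimorgans corresponds to a recombination frequency of 0.066.
The F1 is + k / br +, so br + is a parental gamete class with expected frequency (1 − r)/2 = 0.934/2 = 0.4670.
Expected number = 0.4670 × 1200 = 560.40 ≈ 560.

560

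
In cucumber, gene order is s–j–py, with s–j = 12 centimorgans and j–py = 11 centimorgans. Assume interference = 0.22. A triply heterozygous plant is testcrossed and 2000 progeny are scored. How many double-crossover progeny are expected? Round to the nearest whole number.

21

Map distances give recombination frequencies of 0.120 and 0.110 for the two intervals.
With interference 0.22 (so coincidence = 0.78), expected double-crossover frequency = 0.120 × 0.110 × 0.78 = 0.01030.
Expected number = 0.01030 × 2000 = 20.59 ≈ 21.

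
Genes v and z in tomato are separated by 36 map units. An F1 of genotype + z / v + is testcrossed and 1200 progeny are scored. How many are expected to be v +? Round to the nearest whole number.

A map distance of 36 map units corresponds to a recombination frequency of 0.360.
The F1 is + z / v +, so v + is a parental gamete class with expected frequency (1 − r)/2 = 0.640/2 = 0.3200.
Expected number = 0.3200 × 1200 = 384.00 ≈ 384.

384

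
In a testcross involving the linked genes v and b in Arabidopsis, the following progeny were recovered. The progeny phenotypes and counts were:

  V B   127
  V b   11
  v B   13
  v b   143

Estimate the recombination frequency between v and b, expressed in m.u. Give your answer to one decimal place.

The two most frequent classes, V B (127) and v b (143), are the parental types, so the F1 was V B / v b.
The recombinant classes are V b and v B: 11 + 13 = 24.
Recombination frequency = 24/294 = 0.0816 ≈ 8.2%, i.e. 8.2 m.u.

8.2 m.u.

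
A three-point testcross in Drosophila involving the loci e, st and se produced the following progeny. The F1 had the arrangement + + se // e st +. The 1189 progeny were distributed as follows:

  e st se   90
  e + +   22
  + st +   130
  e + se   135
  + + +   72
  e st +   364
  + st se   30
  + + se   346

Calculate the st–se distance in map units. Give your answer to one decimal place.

The two rarest classes, + st se and e + +, are the double crossovers. Comparing them with the parentals, only the st allele has switched, so st is the middle locus and the order is e – st – se.
Crossovers in the st–se interval produce the single-crossover classes + + + and e st se (72 + 90 = 162) plus the double crossovers (52).
RF(st–se) = (162 + 52) / 1189 = 214/1189 = 0.1800 → 18.0 map units.

18.0 map units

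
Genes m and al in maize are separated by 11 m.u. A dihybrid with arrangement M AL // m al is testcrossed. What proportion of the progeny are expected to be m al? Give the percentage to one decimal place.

44.5%

A map distance of 11 m.u. corresponds to a recombination frequency of 0.110.
The F1 is M AL / m al, so m al is a parental gamete class with expected frequency (1 − r)/2 = 0.890/2 = 0.4450.
That is 0.4450 = 44.5% of the progeny.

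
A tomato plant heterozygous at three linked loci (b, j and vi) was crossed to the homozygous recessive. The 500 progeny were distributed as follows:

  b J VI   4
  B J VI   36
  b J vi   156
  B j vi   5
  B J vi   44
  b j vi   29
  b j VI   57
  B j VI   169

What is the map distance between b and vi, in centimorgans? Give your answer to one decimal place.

22.0 centimorgans

The two most frequent reciprocal classes, B j VI and b J vi, are the parental types, so the F1 was B j VI / b J vi.
The two rarest classes, B j vi and b J VI, are the double crossovers. Comparing them with the parentals, only the vi allele has switched, so vi is the middle locus and the order is b – vi – j.
Crossovers in the b–vi interval produce the single-crossover classes b j VI and B J vi (57 + 44 = 101) plus the double crossovers (9).
RF(b–vi) = (101 + 9) / 500 = 110/500 = 0.2200 → 22.0 centimorgans.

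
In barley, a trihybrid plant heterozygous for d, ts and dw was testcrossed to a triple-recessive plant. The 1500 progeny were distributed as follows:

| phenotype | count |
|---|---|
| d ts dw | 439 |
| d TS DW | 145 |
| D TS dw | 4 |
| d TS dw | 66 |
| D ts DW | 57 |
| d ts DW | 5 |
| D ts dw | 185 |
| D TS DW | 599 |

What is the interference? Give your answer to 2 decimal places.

The two most frequent reciprocal classes, d ts dw and D TS DW, are the parental types, so the F1 was d ts dw / D TS DW.
The two rarest classes, d ts DW and D TS dw, are the double crossovers. Comparing them with the parentals, only the dw allele has switched, so dw is the middle locus and the order is ts – dw – d.
ts–dw: (123 + 9)/1500 = 0.0880; dw–d: (330 + 9)/1500 = 0.2260.
Expected DCO frequency = 0.0880 × 0.2260 ≈ 0.01989; observed = 9/1500 ≈ 0.00600.
Coefficient of coincidence = 0.00600/0.01989 ≈ 0.30; interference = 1 − 0.30 = 0.70.

0.70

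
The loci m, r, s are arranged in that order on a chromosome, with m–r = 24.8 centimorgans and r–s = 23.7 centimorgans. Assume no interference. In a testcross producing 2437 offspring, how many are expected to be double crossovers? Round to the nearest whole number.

Map distances give recombination frequencies of 0.248 and 0.237 for the two intervals.
With no interference, expected double-crossover frequency = 0.248 × 0.237 = 0.05878.
Expected number = 0.05878 × 2437 = 143.24 ≈ 143.

143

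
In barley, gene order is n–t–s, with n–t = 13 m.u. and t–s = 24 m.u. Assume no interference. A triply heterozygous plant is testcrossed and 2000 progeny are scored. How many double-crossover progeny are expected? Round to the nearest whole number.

Map distances give recombination frequencies of 0.130 and 0.240 for the two intervals.
With no interference, expected double-crossover frequency = 0.130 × 0.240 = 0.03120.
Expected number = 0.03120 × 2000 = 62.40 ≈ 62.

62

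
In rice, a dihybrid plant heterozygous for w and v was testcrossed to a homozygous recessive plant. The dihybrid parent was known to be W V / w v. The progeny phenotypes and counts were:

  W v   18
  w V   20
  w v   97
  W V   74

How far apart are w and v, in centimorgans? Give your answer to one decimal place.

18.2 centimorgans

The recombinant classes are W v and w V: 18 + 20 = 38.
Recombination frequency = 38/209 = 0.1818 ≈ 18.2%, i.e. 18.2 centimorgans.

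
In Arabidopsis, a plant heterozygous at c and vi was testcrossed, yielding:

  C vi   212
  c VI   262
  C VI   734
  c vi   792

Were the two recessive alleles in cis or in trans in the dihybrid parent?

cis

The two most frequent classes are C VI (734) and c vi (792); these are the parental (non-recombinant) types.
So the F1 carried C VI on one chromosome and c vi on the other — the recessive alleles are on the same chromosome (cis / coupling).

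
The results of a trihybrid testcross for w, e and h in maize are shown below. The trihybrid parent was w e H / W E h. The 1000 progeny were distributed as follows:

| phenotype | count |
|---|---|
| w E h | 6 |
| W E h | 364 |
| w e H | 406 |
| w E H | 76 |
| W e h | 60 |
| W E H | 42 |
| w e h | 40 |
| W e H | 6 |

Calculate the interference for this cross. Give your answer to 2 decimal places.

0.14

The two rarest classes, W e H and w E h, are the double crossovers. Comparing them with the parentals, only the w allele has switched, so w is the middle locus and the order is h – w – e.
h–w: (82 + 12)/1000 = 0.0940; w–e: (136 + 12)/1000 = 0.1480.
Expected DCO frequency = 0.0940 × 0.1480 ≈ 0.01391; observed = 12/1000 ≈ 0.01200.
Coefficient of coincidence = 0.01200/0.01391 ≈ 0.86; interference = 1 − 0.86 = 0.14.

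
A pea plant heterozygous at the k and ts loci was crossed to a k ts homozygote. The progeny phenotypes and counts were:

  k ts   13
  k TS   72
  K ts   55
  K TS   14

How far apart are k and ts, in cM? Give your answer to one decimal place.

The two most frequent classes, K ts (55) and k TS (72), are the parental types, so the F1 was K ts / k TS.
The recombinant classes are K TS and k ts: 14 + 13 = 27.
Recombination frequency = 27/154 = 0.1753 ≈ 17.5%, i.e. 17.5 cM.

17.5 cM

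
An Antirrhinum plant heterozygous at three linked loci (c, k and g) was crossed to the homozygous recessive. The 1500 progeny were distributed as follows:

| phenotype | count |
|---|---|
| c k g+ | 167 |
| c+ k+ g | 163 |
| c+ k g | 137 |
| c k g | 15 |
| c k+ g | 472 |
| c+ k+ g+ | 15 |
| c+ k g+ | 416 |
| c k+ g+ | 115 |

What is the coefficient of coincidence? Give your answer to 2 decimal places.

0.44

The two most frequent reciprocal classes, c+ k g+ and c k+ g, are the parental types, so the F1 was c+ k g+ / c k+ g.
The two rarest classes, c+ k+ g+ and c k g, are the double crossovers. Comparing them with the parentals, only the k allele has switched, so k is the middle locus and the order is g – k – c.
g–k: (252 + 30)/1500 = 0.1880; k–c: (330 + 30)/1500 = 0.2400.
Expected DCO frequency = 0.1880 × 0.2400 ≈ 0.04512; observed = 30/1500 ≈ 0.02000.
Coefficient of coincidence = 0.02000/0.04512 ≈ 0.44.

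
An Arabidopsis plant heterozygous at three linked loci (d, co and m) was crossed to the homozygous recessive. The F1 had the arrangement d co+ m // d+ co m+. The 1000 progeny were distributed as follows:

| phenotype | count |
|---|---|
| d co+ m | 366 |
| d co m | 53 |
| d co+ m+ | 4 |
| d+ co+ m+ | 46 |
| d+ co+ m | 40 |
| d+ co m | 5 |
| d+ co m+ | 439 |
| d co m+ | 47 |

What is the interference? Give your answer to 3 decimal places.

The two rarest classes, d co+ m+ and d+ co m, are the double crossovers. Comparing them with the parentals, only the m allele has switched, so m is the middle locus and the order is co – m – d.
co–m: (99 + 9)/1000 = 0.1080; m–d: (87 + 9)/1000 = 0.0960.
Expected DCO frequency = 0.1080 × 0.0960 ≈ 0.01037; observed = 9/1000 ≈ 0.00900.
Coefficient of coincidence = 0.00900/0.01037 ≈ 0.868; interference = 1 − 0.868 = 0.132.

0.132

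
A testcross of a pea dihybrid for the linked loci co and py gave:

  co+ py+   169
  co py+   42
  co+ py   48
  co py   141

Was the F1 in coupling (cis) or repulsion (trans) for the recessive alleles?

The two most frequent classes are co+ py+ (169) and co py (141); these are the parental (non-recombinant) types.
So the F1 carried co+ py+ on one chromosome and co py on the other — the recessive alleles are on the same chromosome (cis / coupling).

cis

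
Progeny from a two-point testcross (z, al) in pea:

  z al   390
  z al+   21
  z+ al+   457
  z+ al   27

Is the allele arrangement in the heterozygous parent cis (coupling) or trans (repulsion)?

The two most frequent classes are z+ al+ (457) and z al (390); these are the parental (non-recombinant) types.
So the F1 carried z+ al+ on one chromosome and z al on the other — the recessive alleles are on the same chromosome (cis / coupling).

cis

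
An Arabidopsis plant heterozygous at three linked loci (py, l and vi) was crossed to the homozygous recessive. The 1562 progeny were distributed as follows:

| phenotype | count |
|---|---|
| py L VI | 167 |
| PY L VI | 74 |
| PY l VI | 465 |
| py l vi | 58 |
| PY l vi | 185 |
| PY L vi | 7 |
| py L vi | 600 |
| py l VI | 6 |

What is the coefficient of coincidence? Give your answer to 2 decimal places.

The two most frequent reciprocal classes, py L vi and PY l VI, are the parental types, so the F1 was py L vi / PY l VI.
The two rarest classes, PY L vi and py l VI, are the double crossovers. Comparing them with the parentals, only the py allele has switched, so py is the middle locus and the order is l – py – vi.
l–py: (132 + 13)/1562 = 0.0928; py–vi: (352 + 13)/1562 = 0.2337.
Expected DCO frequency = 0.0928 × 0.2337 ≈ 0.02169; observed = 13/1562 ≈ 0.00832.
Coefficient of coincidence = 0.00832/0.02169 ≈ 0.38.

0.38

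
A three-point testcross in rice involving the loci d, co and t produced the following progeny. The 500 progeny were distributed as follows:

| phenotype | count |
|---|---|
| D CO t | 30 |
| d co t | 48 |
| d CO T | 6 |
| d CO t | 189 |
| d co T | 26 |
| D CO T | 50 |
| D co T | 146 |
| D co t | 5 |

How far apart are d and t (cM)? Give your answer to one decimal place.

13.4 cM

The two most frequent reciprocal classes, D co T and d CO t, are the parental types, so the F1 was D co T / d CO t.
The two rarest classes, D co t and d CO T, are the double crossovers. Comparing them with the parentals, only the t allele has switched, so t is the middle locus and the order is d – t – co.
Crossovers in the d–t interval produce the single-crossover classes d co T and D CO t (26 + 30 = 56) plus the double crossovers (11).
RF(d–t) = (56 + 11) / 500 = 67/500 = 0.1340 → 13.4 cM.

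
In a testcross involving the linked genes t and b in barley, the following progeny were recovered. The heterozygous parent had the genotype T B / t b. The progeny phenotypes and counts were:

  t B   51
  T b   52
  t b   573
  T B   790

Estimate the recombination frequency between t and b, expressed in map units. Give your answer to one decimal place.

7.0 map units

The recombinant classes are T b and t B: 52 + 51 = 103.
Recombination frequency = 103/1466 = 0.0703 ≈ 7.0%, i.e. 7.0 map units.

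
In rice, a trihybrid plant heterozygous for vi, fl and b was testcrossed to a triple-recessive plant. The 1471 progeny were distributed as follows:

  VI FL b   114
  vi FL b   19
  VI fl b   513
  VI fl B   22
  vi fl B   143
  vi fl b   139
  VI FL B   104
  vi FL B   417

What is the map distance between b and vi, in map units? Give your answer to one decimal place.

The two most frequent reciprocal classes, VI fl b and vi FL B, are the parental types, so the F1 was VI fl b / vi FL B.
The two rarest classes, VI fl B and vi FL b, are the double crossovers. Comparing them with the parentals, only the b allele has switched, so b is the middle locus and the order is vi – b – fl.
Crossovers in the vi–b interval produce the single-crossover classes vi fl b and VI FL B (139 + 104 = 243) plus the double crossovers (41).
RF(vi–b) = (243 + 41) / 1471 = 284/1471 = 0.1931 → 19.3 map units.

19.3 map units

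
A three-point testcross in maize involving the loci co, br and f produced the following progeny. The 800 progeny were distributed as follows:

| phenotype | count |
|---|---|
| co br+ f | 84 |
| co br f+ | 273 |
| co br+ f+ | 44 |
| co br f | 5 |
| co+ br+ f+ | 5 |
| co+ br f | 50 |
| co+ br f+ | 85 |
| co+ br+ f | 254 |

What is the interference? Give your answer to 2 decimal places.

0.57

The two most frequent reciprocal classes, co+ br+ f and co br f+, are the parental types, so the F1 was co+ br+ f / co br f+.
The two rarest classes, co+ br+ f+ and co br f, are the double crossovers. Comparing them with the parentals, only the f allele has switched, so f is the middle locus and the order is co – f – br.
co–f: (169 + 10)/800 = 0.2238; f–br: (94 + 10)/800 = 0.1300.
Expected DCO frequency = 0.2238 × 0.1300 ≈ 0.02909; observed = 10/800 ≈ 0.01250.
Coefficient of coincidence = 0.01250/0.02909 ≈ 0.43; interference = 1 − 0.43 = 0.57.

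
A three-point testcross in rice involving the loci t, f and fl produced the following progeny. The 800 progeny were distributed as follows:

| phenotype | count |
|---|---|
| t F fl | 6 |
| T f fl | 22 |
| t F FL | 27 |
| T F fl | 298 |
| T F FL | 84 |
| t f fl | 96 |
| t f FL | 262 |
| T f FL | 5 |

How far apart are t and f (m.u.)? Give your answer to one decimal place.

The two most frequent reciprocal classes, t f FL and T F fl, are the parental types, so the F1 was t f FL / T F fl.
The two rarest classes, T f FL and t F fl, are the double crossovers. Comparing them with the parentals, only the t allele has switched, so t is the middle locus and the order is fl – t – f.
Crossovers in the t–f interval produce the single-crossover classes t F FL and T f fl (27 + 22 = 49) plus the double crossovers (11).
RF(t–f) = (49 + 11) / 800 = 60/800 = 0.0750 → 7.5 m.u.

7.5 m.u.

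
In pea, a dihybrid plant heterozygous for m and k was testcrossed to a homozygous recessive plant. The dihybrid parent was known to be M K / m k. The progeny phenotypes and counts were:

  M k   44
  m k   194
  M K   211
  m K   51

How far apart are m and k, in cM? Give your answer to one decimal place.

The recombinant classes are M k and m K: 44 + 51 = 95.
Recombination frequency = 95/500 = 0.1900 ≈ 19.0%, i.e. 19.0 cM.

19.0 cM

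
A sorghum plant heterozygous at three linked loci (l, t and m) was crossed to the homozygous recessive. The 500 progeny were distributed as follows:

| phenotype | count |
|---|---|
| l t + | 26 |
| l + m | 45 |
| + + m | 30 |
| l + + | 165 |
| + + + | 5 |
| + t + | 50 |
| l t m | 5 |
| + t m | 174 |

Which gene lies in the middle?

l

The two most frequent reciprocal classes, l + + and + t m, are the parental types, so the F1 was l + + / + t m.
The two rarest classes, + + + and l t m, are the double crossovers. Comparing them with the parentals, only the l allele has switched, so l is the middle locus and the order is m – l – t.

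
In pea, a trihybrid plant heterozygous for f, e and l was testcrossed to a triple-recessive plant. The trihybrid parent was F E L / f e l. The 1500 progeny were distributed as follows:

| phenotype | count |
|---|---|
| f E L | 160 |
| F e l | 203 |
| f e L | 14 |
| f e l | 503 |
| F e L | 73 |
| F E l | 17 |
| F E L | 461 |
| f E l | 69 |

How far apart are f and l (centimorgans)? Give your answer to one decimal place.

26.3 centimorgans

The two rarest classes, F E l and f e L, are the double crossovers. Comparing them with the parentals, only the l allele has switched, so l is the middle locus and the order is f – l – e.
Crossovers in the f–l interval produce the single-crossover classes f E L and F e l (160 + 203 = 363) plus the double crossovers (31).
RF(f–l) = (363 + 31) / 1500 = 394/1500 = 0.2627 → 26.3 centimorgans.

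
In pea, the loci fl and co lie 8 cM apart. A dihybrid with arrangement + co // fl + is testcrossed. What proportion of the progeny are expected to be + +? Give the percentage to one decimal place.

4.0%

A map distance of 8 cM corresponds to a recombination frequency of 0.080.
The F1 is + co / fl +, so + + is a recombinant gamete class with expected frequency r/2 = 0.080/2 = 0.0400.
That is 0.0400 = 4.0% of the progeny.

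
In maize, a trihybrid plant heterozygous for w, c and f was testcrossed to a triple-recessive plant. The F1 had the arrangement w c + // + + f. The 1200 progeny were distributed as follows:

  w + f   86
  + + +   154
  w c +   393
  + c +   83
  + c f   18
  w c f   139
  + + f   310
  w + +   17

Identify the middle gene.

c

The two rarest classes, w + + and + c f, are the double crossovers. Comparing them with the parentals, only the c allele has switched, so c is the middle locus and the order is w – c – f.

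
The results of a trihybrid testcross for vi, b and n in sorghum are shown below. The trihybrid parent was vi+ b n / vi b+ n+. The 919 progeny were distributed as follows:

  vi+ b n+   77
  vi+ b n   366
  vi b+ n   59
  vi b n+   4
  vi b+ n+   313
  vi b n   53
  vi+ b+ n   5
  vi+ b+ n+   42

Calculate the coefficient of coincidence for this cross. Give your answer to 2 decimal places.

The two rarest classes, vi+ b+ n and vi b n+, are the double crossovers. Comparing them with the parentals, only the b allele has switched, so b is the middle locus and the order is vi – b – n.
vi–b: (95 + 9)/919 = 0.1132; b–n: (136 + 9)/919 = 0.1578.
Expected DCO frequency = 0.1132 × 0.1578 ≈ 0.01786; observed = 9/919 ≈ 0.00979.
Coefficient of coincidence = 0.00979/0.01786 ≈ 0.55.

0.55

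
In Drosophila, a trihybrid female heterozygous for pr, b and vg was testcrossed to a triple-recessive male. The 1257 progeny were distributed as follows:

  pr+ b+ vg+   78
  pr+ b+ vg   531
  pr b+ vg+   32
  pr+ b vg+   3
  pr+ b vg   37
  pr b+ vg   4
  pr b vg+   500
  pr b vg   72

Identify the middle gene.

pr

The two most frequent reciprocal classes, pr b vg+ and pr+ b+ vg, are the parental types, so the F1 was pr b vg+ / pr+ b+ vg.
The two rarest classes, pr+ b vg+ and pr b+ vg, are the double crossovers. Comparing them with the parentals, only the pr allele has switched, so pr is the middle locus and the order is vg – pr – b.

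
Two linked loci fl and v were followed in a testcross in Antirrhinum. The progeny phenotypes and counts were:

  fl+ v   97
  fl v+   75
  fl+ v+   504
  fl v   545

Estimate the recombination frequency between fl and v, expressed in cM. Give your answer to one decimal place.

14.1 cM

The two most frequent classes, fl+ v+ (504) and fl v (545), are the parental types, so the F1 was fl+ v+ / fl v.
The recombinant classes are fl+ v and fl v+: 97 + 75 = 172.
Recombination frequency = 172/1221 = 0.1409 ≈ 14.1%, i.e. 14.1 cM.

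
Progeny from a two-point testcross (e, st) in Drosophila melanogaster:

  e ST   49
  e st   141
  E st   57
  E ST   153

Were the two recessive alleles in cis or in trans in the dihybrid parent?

The two most frequent classes are E ST (153) and e st (141); these are the parental (non-recombinant) types.
So the F1 carried E ST on one chromosome and e st on the other — the recessive alleles are on the same chromosome (cis / coupling).

cis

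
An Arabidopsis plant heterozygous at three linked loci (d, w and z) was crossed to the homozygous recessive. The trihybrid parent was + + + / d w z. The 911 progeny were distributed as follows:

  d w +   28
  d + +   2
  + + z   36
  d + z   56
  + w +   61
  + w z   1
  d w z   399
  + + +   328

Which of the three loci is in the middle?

The two rarest classes, d + + and + w z, are the double crossovers. Comparing them with the parentals, only the d allele has switched, so d is the middle locus and the order is w – d – z.

d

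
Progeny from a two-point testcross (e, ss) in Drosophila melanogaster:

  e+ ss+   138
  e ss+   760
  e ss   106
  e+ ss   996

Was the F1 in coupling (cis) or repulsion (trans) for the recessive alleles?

The two most frequent classes are e+ ss (996) and e ss+ (760); these are the parental (non-recombinant) types.
So the F1 carried e+ ss on one chromosome and e ss+ on the other — the recessive alleles are on opposite chromosomes (trans / repulsion).

trans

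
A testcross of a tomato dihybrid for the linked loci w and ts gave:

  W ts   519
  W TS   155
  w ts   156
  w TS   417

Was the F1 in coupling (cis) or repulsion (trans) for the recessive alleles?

trans

The two most frequent classes are W ts (519) and w TS (417); these are the parental (non-recombinant) types.
So the F1 carried W ts on one chromosome and w TS on the other — the recessive alleles are on opposite chromosomes (trans / repulsion).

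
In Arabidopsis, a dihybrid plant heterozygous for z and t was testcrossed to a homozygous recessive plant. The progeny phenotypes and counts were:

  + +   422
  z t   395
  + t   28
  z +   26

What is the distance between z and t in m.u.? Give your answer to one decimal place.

6.2 m.u.

The two most frequent classes, + + (422) and z t (395), are the parental types, so the F1 was + + / z t.
The recombinant classes are + t and z +: 28 + 26 = 54.
Recombination frequency = 54/871 = 0.0620 ≈ 6.2%, i.e. 6.2 m.u.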